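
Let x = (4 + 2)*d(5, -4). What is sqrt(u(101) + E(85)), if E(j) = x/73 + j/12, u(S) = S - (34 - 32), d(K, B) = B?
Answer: sqrt(20288379)/438 ≈ 10.284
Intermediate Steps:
x = -24 (x = (4 + 2)*(-4) = 6*(-4) = -24)
u(S) = -2 + S (u(S) = S - 1*2 = S - 2 = -2 + S)
E(j) = -24/73 + j/12
sqrt(u(101) + E(85)) = sqrt((-2 + 101) + (-24/73 + (1/12)*85)) = sqrt(99 + (-24/73 + 85/12)) = sqrt(99 + 5917/876) = sqrt(92641/876) = sqrt(20288379)/438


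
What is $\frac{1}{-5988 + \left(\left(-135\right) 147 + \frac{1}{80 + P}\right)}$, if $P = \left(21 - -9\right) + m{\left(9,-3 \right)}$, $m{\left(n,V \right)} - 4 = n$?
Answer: $- \frac{123}{3177458} \approx -3.871 \cdot 10^{-5}$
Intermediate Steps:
$m{\left(n,V \right)} = 4 + n$
$P = 43$ ($P = \left(21 - -9\right) + \left(4 + 9\right) = \left(21 + 9\right) + 13 = 30 + 13 = 43$)
$\frac{1}{-5988 + \left(\left(-135\right) 147 + \frac{1}{80 + P}\right)} = \frac{1}{-5988 + \left(\left(-135\right) 147 + \frac{1}{80 + 43}\right)} = \frac{1}{-5988 - \left(19845 - \frac{1}{123}\right)} = \frac{1}{-5988 + \left(-19845 + \frac{1}{123}\right)} = \frac{1}{-5988 - \frac{2440934}{123}} = \frac{1}{- \frac{3177458}{123}} = - \frac{123}{3177458}$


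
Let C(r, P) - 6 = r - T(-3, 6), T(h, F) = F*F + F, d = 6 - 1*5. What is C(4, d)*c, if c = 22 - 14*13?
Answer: 5120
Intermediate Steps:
d = 1 (d = 6 - 5 = 1)
T(h, F) = F + F² (T(h, F) = F² + F = F + F²)
c = -160 (c = 22 - 182 = -160)
C(r, P) = -36 + r (C(r, P) = 6 + (r - 6*(1 + 6)) = 6 + (r - 6*7) = 6 + (r - 1*42) = 6 + (r - 42) = 6 + (-42 + r) = -36 + r)
C(4, d)*c = (-36 + 4)*(-160) = -32*(-160) = 5120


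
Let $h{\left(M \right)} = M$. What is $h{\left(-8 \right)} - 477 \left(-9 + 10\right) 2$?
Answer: $-962$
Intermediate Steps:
$h{\left(-8 \right)} - 477 \left(-9 + 10\right) 2 = -8 - 477 \left(-9 + 10\right) 2 = -8 - 477 \cdot 1 \cdot 2 = -8 - 954 = -962$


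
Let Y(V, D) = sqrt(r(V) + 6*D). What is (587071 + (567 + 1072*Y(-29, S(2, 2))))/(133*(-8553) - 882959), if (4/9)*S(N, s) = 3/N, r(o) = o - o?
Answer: -296231/1010254 ≈ -0.29322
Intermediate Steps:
r(o) = 0
S(N, s) = 27/(4*N) (S(N, s) = 9*(3/N)/4 = 27/(4*N))
Y(V, D) = sqrt(6)*sqrt(D) (Y(V, D) = sqrt(0 + 6*D) = sqrt(6*D) = sqrt(6)*sqrt(D))
(587071 + (567 + 1072*Y(-29, S(2, 2))))/(133*(-8553) - 882959) = (587071 + (567 + 1072*(sqrt(6)*sqrt((27/4)/2))))/(133*(-8553) - 882959) = (587071 + (567 + 1072*(sqrt(6)*sqrt((27/4)*(1/2)))))/(-1137549 - 882959) = (587071 + (567 + 1072*(sqrt(6)*sqrt(27/8))))/(-2020508) = (587071 + (567 + 1072*(sqrt(6)*(3*sqrt(6)/4))))*(-1/2020508) = (587071 + (567 + 1072*(9/2)))*(-1/2020508) = (587071 + (567 + 4824))*(-1/2020508) = (587071 + 5391)*(-1/2020508) = 592462*(-1/2020508) = -296231/1010254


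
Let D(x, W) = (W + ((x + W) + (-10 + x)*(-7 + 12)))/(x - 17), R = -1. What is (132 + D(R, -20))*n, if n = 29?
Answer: 11948/3 ≈ 3982.7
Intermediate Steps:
D(x, W) = (-50 + 2*W + 6*x)/(-17 + x) (D(x, W) = (W + ((W + x) + (-10 + x)*5))/(-17 + x) = (W + ((W + x) + (-50 + 5*x)))/(-17 + x) = (W + (-50 + W + 6*x))/(-17 + x) = (-50 + 2*W + 6*x)/(-17 + x))
(132 + D(R, -20))*n = (132 + 2*(-25 - 20 + 3*(-1))/(-17 - 1))*29 = (132 + 2*(-25 - 20 - 3)/(-18))*29 = (132 + 2*(-1/18)*(-48))*29 = (132 + 16/3)*29 = (412/3)*29 = 11948/3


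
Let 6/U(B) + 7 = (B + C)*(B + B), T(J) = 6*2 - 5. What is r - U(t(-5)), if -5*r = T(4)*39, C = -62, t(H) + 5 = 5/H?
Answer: -220887/4045 ≈ -54.607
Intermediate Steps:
t(H) = -5 + 5/H
T(J) = 7 (T(J) = 12 - 5 = 7)
U(B) = 6/(-7 + 2*B*(-62 + B)) (U(B) = 6/(-7 + (B - 62)*(B + B)) = 6/(-7 + (-62 + B)*(2*B)) = 6/(-7 + 2*B*(-62 + B)))
r = -273/5 (r = -7*39/5 = -1/5*273 = -273/5 ≈ -54.600)
r - U(t(-5)) = -273/5 - 6/(-7 - 124*(-5 + 5/(-5)) + 2*(-5 + 5/(-5))**2) = -273/5 - 6/(-7 - 124*(-5 + 5*(-1/5)) + 2*(-5 + 5*(-1/5))**2) = -273/5 - 6/(-7 - 124*(-5 - 1) + 2*(-5 - 1)**2) = -273/5 - 6/(-7 - 124*(-6) + 2*(-6)**2) = -273/5 - 6/(-7 + 744 + 2*36) = -273/5 - 6/(-7 + 744 + 72) = -273/5 - 6/809 = -220887/4045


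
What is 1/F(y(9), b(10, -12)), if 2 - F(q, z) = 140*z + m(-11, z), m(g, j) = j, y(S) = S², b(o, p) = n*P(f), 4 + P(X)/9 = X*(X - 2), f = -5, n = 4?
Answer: -1/157354 ≈ -6.3551e-6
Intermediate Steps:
P(X) = -36 + 9*X*(-2 + X) (P(X) = -36 + 9*(X*(X - 2)) = -36 + 9*(X*(-2 + X)) = -36 + 9*X*(-2 + X))
b(o, p) = 1116 (b(o, p) = 4*(-36 - 18*(-5) + 9*(-5)²) = 4*(-36 + 90 + 9*25) = 4*(-36 + 90 + 225) = 4*279 = 1116)
F(q, z) = 2 - 141*z (F(q, z) = 2 - (140*z + z) = 2 - 141*z)
1/F(y(9), b(10, -12)) = 1/(2 - 141*1116) = 1/(2 - 157356) = 1/(-157354) = -1/157354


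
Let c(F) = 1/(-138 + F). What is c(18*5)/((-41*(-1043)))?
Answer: -1/2052624 ≈ -4.8718e-7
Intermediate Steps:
c(18*5)/((-41*(-1043))) = 1/((-138 + 18*5)*((-41*(-1043)))) = 1/((-138 + 90)*42763) = (1/42763)/(-48) = -1/48*1/42763 = -1/2052624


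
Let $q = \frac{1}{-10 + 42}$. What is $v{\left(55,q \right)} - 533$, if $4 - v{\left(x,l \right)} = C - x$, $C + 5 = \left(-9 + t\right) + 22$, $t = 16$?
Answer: $-498$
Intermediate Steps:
$q = \frac{1}{32} \approx 0.03125$
$C = 24$ ($C = -5 + \left(\left(-9 + 16\right) + 22\right) = -5 + \left(7 + 22\right) = -5 + 29 = 24$)
$v{\left(x,l \right)} = -20 + x$ ($v{\left(x,l \right)} = 4 - \left(24 - x\right) = 4 + \left(-24 + x\right) = -20 + x$)
$v{\left(55,q \right)} - 533 = \left(-20 + 55\right) - 533 = 35 - 533 = -498$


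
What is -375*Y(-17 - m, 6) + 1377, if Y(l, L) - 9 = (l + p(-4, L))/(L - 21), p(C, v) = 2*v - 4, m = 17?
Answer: -2648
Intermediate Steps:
p(C, v) = -4 + 2*v
Y(l, L) = 9 + (-4 + l + 2*L)/(-21 + L) (Y(l, L) = 9 + (l + (-4 + 2*L))/(L - 21) = 9 + (-4 + l + 2*L)/(-21 + L))
-375*Y(-17 - m, 6) + 1377 = -375*(-193 + (-17 - 1*17) + 11*6)/(-21 + 6) + 1377 = -375*(-193 + (-17 - 17) + 66)/(-15) + 1377 = -(-25)*(-193 - 34 + 66) + 1377 = -(-25)*(-161) + 1377 = -375*161/15 + 1377 = -4025 + 1377 = -2648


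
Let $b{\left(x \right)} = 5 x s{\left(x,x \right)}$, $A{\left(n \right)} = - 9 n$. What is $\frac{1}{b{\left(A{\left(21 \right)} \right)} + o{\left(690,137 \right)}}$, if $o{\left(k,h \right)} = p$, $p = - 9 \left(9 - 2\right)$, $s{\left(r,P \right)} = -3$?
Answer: $\frac{1}{2772} \approx 0.00036075$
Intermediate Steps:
$p = -63$ ($p = \left(-9\right) 7 = -63$)
$o{\left(k,h \right)} = -63$
$b{\left(x \right)} = - 15 x$ ($b{\left(x \right)} = 5 x \left(-3\right) = - 15 x$)
$\frac{1}{b{\left(A{\left(21 \right)} \right)} + o{\left(690,137 \right)}} = \frac{1}{- 15 \left(\left(-9\right) 21\right) - 63} = \frac{1}{\left(-15\right) \left(-189\right) - 63} = \frac{1}{2835 - 63} = \frac{1}{2772}$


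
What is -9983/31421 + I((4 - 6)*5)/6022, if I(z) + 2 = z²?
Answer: -28519184/94608631 ≈ -0.30144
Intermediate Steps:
I(z) = -2 + z²
-9983/31421 + I((4 - 6)*5)/6022 = -9983/31421 + (-2 + ((4 - 6)*5)²)/6022 = -9983*1/31421 + (-2 + (-2*5)²)*(1/6022) = -9983/31421 + (-2 + (-10)²)*(1/6022) = -9983/31421 + (-2 + 100)*(1/6022) = -9983/31421 + 98*(1/6022) = -9983/31421 + 49/3011 = -28519184/94608631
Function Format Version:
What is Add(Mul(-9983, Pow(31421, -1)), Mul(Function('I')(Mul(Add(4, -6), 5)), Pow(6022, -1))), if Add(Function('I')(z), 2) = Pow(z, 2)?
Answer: Rational(-28519184, 94608631) ≈ -0.30144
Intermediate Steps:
Function('I')(z) = Add(-2, Pow(z, 2))
Add(Mul(-9983, Pow(31421, -1)), Mul(Function('I')(Mul(Add(4, -6), 5)), Pow(6022, -1))) = Add(Mul(-9983, Pow(31421, -1)), Mul(Add(-2, Pow(Mul(Add(4, -6), 5), 2)), Pow(6022, -1))) = Add(Mul(-9983, Rational(1, 31421)), Mul(Add(-2, Pow(Mul(-2, 5), 2)), Rational(1, 6022))) = Add(Rational(-9983, 31421), Mul(Add(-2, Pow(-10, 2)), Rational(1, 6022))) = Add(Rational(-9983, 31421), Mul(Add(-2, 100), Rational(1, 6022))) = Add(Rational(-9983, 31421), Mul(98, Rational(1, 6022))) = Add(Rational(-9983, 31421), Rational(49, 3011)) = Rational(-28519184, 94608631)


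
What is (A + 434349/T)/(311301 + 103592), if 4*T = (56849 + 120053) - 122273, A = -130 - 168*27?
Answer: -253161518/22665189697 ≈ -0.011170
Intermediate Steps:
A = -4666 (A = -130 - 4536 = -4666)
T = 54629/4 (T = ((56849 + 120053) - 122273)/4 = (176902 - 122273)/4 = (¼)*54629 = 54629/4 ≈ 13657.)
(A + 434349/T)/(311301 + 103592) = (-4666 + 434349/(54629/4))/(311301 + 103592) = (-4666 + 434349*(4/54629))/414893 = (-4666 + 1737396/54629)*(1/414893) = -253161518/54629*1/414893 = -253161518/22665189697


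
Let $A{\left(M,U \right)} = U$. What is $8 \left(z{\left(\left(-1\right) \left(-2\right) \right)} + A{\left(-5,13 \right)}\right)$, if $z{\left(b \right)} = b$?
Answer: $120$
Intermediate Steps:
$8 \left(z{\left(\left(-1\right) \left(-2\right) \right)} + A{\left(-5,13 \right)}\right) = 8 \left(\left(-1\right) \left(-2\right) + 13\right) = 8 \left(2 + 13\right) = 8 \cdot 15 = 120$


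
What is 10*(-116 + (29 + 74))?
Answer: -130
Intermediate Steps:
10*(-116 + (29 + 74)) = 10*(-116 + 103) = 10*(-13) = -130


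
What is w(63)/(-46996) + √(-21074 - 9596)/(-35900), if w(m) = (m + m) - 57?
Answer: -69/46996 - I*√30670/35900 ≈ -0.0014682 - 0.0048782*I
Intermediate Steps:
w(m) = -57 + 2*m (w(m) = 2*m - 57 = -57 + 2*m)
w(63)/(-46996) + √(-21074 - 9596)/(-35900) = (-57 + 2*63)/(-46996) + √(-21074 - 9596)/(-35900) = (-57 + 126)*(-1/46996) + √(-30670)*(-1/35900) = 69*(-1/46996) + (I*√30670)*(-1/35900) = -69/46996 - I*√30670/35900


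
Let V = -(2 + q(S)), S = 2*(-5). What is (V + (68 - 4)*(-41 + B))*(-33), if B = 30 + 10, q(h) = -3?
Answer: 2079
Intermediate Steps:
S = -10
B = 40
V = 1 (V = -(2 - 3) = -1*(-1) = 1)
(V + (68 - 4)*(-41 + B))*(-33) = (1 + (68 - 4)*(-41 + 40))*(-33) = (1 + 64*(-1))*(-33) = (1 - 64)*(-33) = -63*(-33) = 2079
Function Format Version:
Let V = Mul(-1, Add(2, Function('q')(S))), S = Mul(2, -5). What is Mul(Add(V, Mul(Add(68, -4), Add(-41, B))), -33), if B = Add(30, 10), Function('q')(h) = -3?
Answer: 2079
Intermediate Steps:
S = -10
B = 40
V = 1 (V = Mul(-1, Add(2, -3)) = Mul(-1, -1) = 1)
Mul(Add(V, Mul(Add(68, -4), Add(-41, B))), -33) = Mul(Add(1, Mul(Add(68, -4), Add(-41, 40))), -33) = Mul(Add(1, Mul(64, -1)), -33) = Mul(Add(1, -64), -33) = Mul(-63, -33) = 2079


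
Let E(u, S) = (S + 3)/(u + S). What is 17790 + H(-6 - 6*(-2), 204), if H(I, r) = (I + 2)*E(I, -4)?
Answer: 17786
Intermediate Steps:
E(u, S) = (3 + S)/(S + u)
H(I, r) = -(2 + I)/(-4 + I) (H(I, r) = (I + 2)*((3 - 4)/(-4 + I)) = (2 + I)*(-1/(-4 + I)) = -(2 + I)/(-4 + I))
17790 + H(-6 - 6*(-2), 204) = 17790 + (-2 - (-6 - 6*(-2)))/(-4 + (-6 - 6*(-2))) = 17790 + (-2 - (-6 + 12))/(-4 + (-6 + 12)) = 17790 + (-2 - 1*6)/(-4 + 6) = 17790 + (-2 - 6)/2 = 17790 + (½)*(-8) = 17790 - 4 = 17786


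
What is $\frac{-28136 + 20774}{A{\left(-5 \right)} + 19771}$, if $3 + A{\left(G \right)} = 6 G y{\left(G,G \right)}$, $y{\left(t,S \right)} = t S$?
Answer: $- \frac{3681}{9509} \approx -0.38711$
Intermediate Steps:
$y{\left(t,S \right)} = S t$
$A{\left(G \right)} = -3 + 6 G^{3}$ ($A{\left(G \right)} = -3 + 6 G G G = -3 + 6 G G^{2} = -3 + 6 G^{3}$)
$\frac{-28136 + 20774}{A{\left(-5 \right)} + 19771} = \frac{-28136 + 20774}{\left(-3 + 6 \left(-5\right)^{3}\right) + 19771} = - \frac{7362}{\left(-3 + 6 \left(-125\right)\right) + 19771} = - \frac{7362}{\left(-3 - 750\right) + 19771} = - \frac{7362}{-753 + 19771} = - \frac{7362}{19018} = \left(-7362\right) \frac{1}{19018} = - \frac{3681}{9509}$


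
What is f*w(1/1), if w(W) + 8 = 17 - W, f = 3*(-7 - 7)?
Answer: -336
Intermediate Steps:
f = -42 (f = 3*(-14) = -42)
w(W) = 9 - W (w(W) = -8 + (17 - W) = 9 - W)
f*w(1/1) = -42*(9 - 1/1) = -42*(9 - 1*1) = -42*(9 - 1) = -42*8 = -336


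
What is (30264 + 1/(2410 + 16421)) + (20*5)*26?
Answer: 618861985/18831 ≈ 32864.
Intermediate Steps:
(30264 + 1/(2410 + 16421)) + (20*5)*26 = (30264 + 1/18831) + 100*26 = (30264 + 1/18831) + 2600 = 569901385/18831 + 2600 = 618861985/18831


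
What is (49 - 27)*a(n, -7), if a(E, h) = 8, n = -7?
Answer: 176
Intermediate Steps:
(49 - 27)*a(n, -7) = (49 - 27)*8 = 22*8 = 176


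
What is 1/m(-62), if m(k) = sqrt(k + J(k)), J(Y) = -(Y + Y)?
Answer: sqrt(62)/62 ≈ 0.12700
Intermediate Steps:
J(Y) = -2*Y
m(k) = sqrt(-k) (m(k) = sqrt(k - 2*k) = sqrt(-k))
1/m(-62) = 1/(sqrt(-1*(-62))) = 1/(sqrt(62)) = sqrt(62)/62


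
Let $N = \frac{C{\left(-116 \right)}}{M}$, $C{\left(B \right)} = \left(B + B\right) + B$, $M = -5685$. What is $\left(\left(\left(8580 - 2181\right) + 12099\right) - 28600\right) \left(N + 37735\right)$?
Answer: $- \frac{722373219982}{1895} \approx -3.812 \cdot 10^{8}$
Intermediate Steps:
$C{\left(B \right)} = 3 B$ ($C{\left(B \right)} = 2 B + B = 3 B$)
$N = \frac{116}{1895}$ ($N = \frac{3 \left(-116\right)}{-5685} = \left(-348\right) \left(- \frac{1}{5685}\right) = \frac{116}{1895} \approx 0.061214$)
$\left(\left(\left(8580 - 2181\right) + 12099\right) - 28600\right) \left(N + 37735\right) = \left(\left(\left(8580 - 2181\right) + 12099\right) - 28600\right) \left(\frac{116}{1895} + 37735\right) = \left(\left(6399 + 12099\right) - 28600\right) \frac{71507941}{1895} = \left(18498 - 28600\right) \frac{71507941}{1895} = \left(-10102\right) \frac{71507941}{1895} = - \frac{722373219982}{1895}$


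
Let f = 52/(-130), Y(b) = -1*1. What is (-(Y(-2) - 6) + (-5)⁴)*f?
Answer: -1264/5 ≈ -252.80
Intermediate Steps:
Y(b) = -1
f = -⅖ (f = 52*(-1/130) = -⅖ ≈ -0.40000)
(-(Y(-2) - 6) + (-5)⁴)*f = (-(-1 - 6) + (-5)⁴)*(-⅖) = (-1*(-7) + 625)*(-⅖) = (7 + 625)*(-⅖) = 632*(-⅖) = -1264/5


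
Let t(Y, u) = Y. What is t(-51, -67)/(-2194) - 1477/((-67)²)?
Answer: -3011599/9848866 ≈ -0.30578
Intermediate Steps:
t(-51, -67)/(-2194) - 1477/((-67)²) = -51/(-2194) - 1477/((-67)²) = -51*(-1/2194) - 1477/4489 = 51/2194 - 1477*1/4489 = 51/2194 - 1477/4489 = -3011599/9848866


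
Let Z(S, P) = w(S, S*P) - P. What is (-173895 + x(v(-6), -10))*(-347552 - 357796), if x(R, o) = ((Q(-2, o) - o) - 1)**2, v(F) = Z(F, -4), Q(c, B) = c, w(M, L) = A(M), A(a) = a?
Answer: 122621928408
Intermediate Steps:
w(M, L) = M
Z(S, P) = S - P
v(F) = 4 + F (v(F) = F - 1*(-4) = F + 4 = 4 + F)
x(R, o) = (-3 - o)**2 (x(R, o) = ((-2 - o) - 1)**2 = (-3 - o)**2)
(-173895 + x(v(-6), -10))*(-347552 - 357796) = (-173895 + (3 - 10)**2)*(-347552 - 357796) = (-173895 + (-7)**2)*(-705348) = (-173895 + 49)*(-705348) = -173846*(-705348) = 122621928408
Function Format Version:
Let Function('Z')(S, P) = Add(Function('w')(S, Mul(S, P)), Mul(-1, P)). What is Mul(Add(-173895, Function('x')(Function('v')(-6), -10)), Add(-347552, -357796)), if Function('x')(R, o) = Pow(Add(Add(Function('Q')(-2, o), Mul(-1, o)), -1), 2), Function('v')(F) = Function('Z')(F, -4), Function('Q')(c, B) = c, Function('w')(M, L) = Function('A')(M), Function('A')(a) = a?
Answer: 122621928408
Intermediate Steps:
Function('w')(M, L) = M
Function('Z')(S, P) = Add(S, Mul(-1, P))
Function('v')(F) = Add(4, F) (Function('v')(F) = Add(F, Mul(-1, -4)) = Add(F, 4) = Add(4, F))
Function('x')(R, o) = Pow(Add(-3, Mul(-1, o)), 2) (Function('x')(R, o) = Pow(Add(Add(-2, Mul(-1, o)), -1), 2) = Pow(Add(-3, Mul(-1, o)), 2))
Mul(Add(-173895, Function('x')(Function('v')(-6), -10)), Add(-347552, -357796)) = Mul(Add(-173895, Pow(Add(3, -10), 2)), Add(-347552, -357796)) = Mul(Add(-173895, Pow(-7, 2)), -705348) = Mul(Add(-173895, 49), -705348) = Mul(-173846, -705348) = 122621928408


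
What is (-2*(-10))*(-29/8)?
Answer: -145/2 ≈ -72.500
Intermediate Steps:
(-2*(-10))*(-29/8) = 20*(-29*⅛) = 20*(-29/8) = -145/2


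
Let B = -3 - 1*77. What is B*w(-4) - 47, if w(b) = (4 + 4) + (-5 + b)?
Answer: 33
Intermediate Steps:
B = -80 (B = -3 - 77 = -80)
w(b) = 3 + b (w(b) = 8 + (-5 + b) = 3 + b)
B*w(-4) - 47 = -80*(3 - 4) - 47 = -80*(-1) - 47 = 80 - 47 = 33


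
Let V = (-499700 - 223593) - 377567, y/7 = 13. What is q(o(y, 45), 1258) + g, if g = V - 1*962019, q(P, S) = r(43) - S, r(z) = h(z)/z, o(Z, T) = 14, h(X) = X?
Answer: -2064136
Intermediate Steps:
y = 91 (y = 7*13 = 91)
V = -1100860 (V = -723293 - 377567 = -1100860)
r(z) = 1 (r(z) = z/z = 1)
q(P, S) = 1 - S
g = -2062879 (g = -1100860 - 1*962019 = -1100860 - 962019 = -2062879)
q(o(y, 45), 1258) + g = (1 - 1*1258) - 2062879 = (1 - 1258) - 2062879 = -1257 - 2062879 = -2064136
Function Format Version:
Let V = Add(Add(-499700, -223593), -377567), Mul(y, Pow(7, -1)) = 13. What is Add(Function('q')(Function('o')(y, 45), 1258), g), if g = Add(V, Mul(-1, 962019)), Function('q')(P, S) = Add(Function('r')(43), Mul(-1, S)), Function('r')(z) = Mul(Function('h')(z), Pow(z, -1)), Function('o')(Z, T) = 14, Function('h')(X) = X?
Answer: -2064136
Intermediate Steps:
y = 91 (y = Mul(7, 13) = 91)
V = -1100860 (V = Add(-723293, -377567) = -1100860)
Function('r')(z) = 1 (Function('r')(z) = Mul(z, Pow(z, -1)) = 1)
Function('q')(P, S) = Add(1, Mul(-1, S))
g = -2062879 (g = Add(-1100860, Mul(-1, 962019)) = Add(-1100860, -962019) = -2062879)
Add(Function('q')(Function('o')(y, 45), 1258), g) = Add(Add(1, Mul(-1, 1258)), -2062879) = Add(Add(1, -1258), -2062879) = Add(-1257, -2062879) = -2064136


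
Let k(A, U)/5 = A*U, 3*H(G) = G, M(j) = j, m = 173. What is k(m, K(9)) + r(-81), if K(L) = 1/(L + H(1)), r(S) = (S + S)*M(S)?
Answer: 370011/28 ≈ 13215.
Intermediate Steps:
r(S) = 2*S² (r(S) = (S + S)*S = (2*S)*S = 2*S²)
H(G) = G/3
K(L) = 1/(⅓ + L) (K(L) = 1/(L + (⅓)*1) = 1/(L + ⅓) = 1/(⅓ + L))
k(A, U) = 5*A*U (k(A, U) = 5*(A*U) = 5*A*U)
k(m, K(9)) + r(-81) = 5*173*(3/(1 + 3*9)) + 2*(-81)² = 5*173*(3/(1 + 27)) + 2*6561 = 5*173*(3/28) + 13122 = 2595/28 + 13122 = 370011/28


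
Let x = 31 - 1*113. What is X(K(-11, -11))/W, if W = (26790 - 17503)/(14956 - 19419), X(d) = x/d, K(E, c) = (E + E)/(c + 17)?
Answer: -1097898/102157 ≈ -10.747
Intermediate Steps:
x = -82 (x = 31 - 113 = -82)
K(E, c) = 2*E/(17 + c) (K(E, c) = (2*E)/(17 + c) = 2*E/(17 + c))
X(d) = -82/d
W = -9287/4463 (W = 9287/(-4463) = 9287*(-1/4463) = -9287/4463 ≈ -2.0809)
X(K(-11, -11))/W = (-82/(2*(-11)/(17 - 11)))/(-9287/4463) = -82/(2*(-11)/6)*(-4463/9287) = -82/(2*(-11)*(⅙))*(-4463/9287) = -82/(-11/3)*(-4463/9287) = -82*(-3/11)*(-4463/9287) = (246/11)*(-4463/9287) = -1097898/102157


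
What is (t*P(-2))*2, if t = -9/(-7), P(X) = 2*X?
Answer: -72/7 ≈ -10.286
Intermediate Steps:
t = 9/7 (t = -9*(-1/7) = 9/7 ≈ 1.2857)
(t*P(-2))*2 = (9*(2*(-2))/7)*2 = ((9/7)*(-4))*2 = -36/7*2 = -72/7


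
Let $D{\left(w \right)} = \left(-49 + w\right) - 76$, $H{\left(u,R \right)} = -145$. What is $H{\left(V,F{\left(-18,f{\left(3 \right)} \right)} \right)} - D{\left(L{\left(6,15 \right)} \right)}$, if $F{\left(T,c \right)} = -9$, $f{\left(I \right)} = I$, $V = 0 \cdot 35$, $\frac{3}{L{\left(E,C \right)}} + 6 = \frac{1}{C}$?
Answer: $- \frac{1735}{89} \approx -19.494$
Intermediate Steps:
$L{\left(E,C \right)} = \frac{3}{-6 + \frac{1}{C}}$
$V = 0$
$D{\left(w \right)} = -125 + w$
$H{\left(V,F{\left(-18,f{\left(3 \right)} \right)} \right)} - D{\left(L{\left(6,15 \right)} \right)} = -145 - \left(-125 - \frac{45}{-1 + 6 \cdot 15}\right) = -145 - \left(-125 - \frac{45}{-1 + 90}\right) = -145 - \left(-125 - \frac{45}{89}\right) = -145 - - \frac{11170}{89} = -145 + \frac{11170}{89} = - \frac{1735}{89}$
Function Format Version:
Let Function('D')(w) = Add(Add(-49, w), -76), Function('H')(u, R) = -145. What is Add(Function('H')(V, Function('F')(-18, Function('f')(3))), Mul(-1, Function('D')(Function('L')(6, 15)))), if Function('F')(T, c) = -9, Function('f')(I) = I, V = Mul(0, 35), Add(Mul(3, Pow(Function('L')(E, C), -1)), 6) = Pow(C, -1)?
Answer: Rational(-1735, 89) ≈ -19.494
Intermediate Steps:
Function('L')(E, C) = Mul(3, Pow(Add(-6, Pow(C, -1)), -1))
V = 0
Function('D')(w) = Add(-125, w)
Add(Function('H')(V, Function('F')(-18, Function('f')(3))), Mul(-1, Function('D')(Function('L')(6, 15)))) = Add(-145, Mul(-1, Add(-125, Mul(-3, 15, Pow(Add(-1, Mul(6, 15)), -1))))) = Add(-145, Mul(-1, Add(-125, Mul(-3, 15, Pow(Add(-1, 90), -1))))) = Add(-145, Mul(-1, Add(-125, Mul(-3, 15, Pow(89, -1))))) = Add(-145, Mul(-1, Add(-125, Mul(-3, 15, Rational(1, 89))))) = Add(-145, Mul(-1, Add(-125, Rational(-45, 89)))) = Add(-145, Mul(-1, Rational(-11170, 89))) = Add(-145, Rational(11170, 89)) = Rational(-1735, 89)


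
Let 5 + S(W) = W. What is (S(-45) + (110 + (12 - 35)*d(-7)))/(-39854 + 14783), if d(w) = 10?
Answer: 170/25071 ≈ 0.0067807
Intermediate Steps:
S(W) = -5 + W
(S(-45) + (110 + (12 - 35)*d(-7)))/(-39854 + 14783) = ((-5 - 45) + (110 + (12 - 35)*10))/(-39854 + 14783) = (-50 + (110 - 23*10))/(-25071) = (-50 + (110 - 230))*(-1/25071) = (-50 - 120)*(-1/25071) = -170*(-1/25071) = 170/25071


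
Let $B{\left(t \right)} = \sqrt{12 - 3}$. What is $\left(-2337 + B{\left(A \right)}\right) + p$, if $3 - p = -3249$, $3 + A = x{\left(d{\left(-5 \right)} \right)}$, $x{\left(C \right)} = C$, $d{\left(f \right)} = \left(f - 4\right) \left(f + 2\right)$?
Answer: $918$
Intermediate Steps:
$d{\left(f \right)} = \left(-4 + f\right) \left(2 + f\right)$
$A = 24$ ($A = -3 - \left(-2 - 25\right) = -3 + \left(-8 + 25 + 10\right) = -3 + 27 = 24$)
$p = 3252$ ($p = 3 - -3249 = 3 + 3249 = 3252$)
$B{\left(t \right)} = 3$ ($B{\left(t \right)} = \sqrt{9} = 3$)
$\left(-2337 + B{\left(A \right)}\right) + p = \left(-2337 + 3\right) + 3252 = -2334 + 3252 = 918$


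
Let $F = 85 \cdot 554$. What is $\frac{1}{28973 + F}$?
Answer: $\frac{1}{76063} \approx 1.3147 \cdot 10^{-5}$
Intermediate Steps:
$F = 47090$
$\frac{1}{28973 + F} = \frac{1}{28973 + 47090} = \frac{1}{76063}$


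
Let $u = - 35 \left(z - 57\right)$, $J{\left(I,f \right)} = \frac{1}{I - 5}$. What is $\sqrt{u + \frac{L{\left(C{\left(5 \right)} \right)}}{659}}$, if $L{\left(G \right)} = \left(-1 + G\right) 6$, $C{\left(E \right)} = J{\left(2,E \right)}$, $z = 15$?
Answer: $\frac{\sqrt{638387798}}{659} \approx 38.34$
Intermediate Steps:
$J{\left(I,f \right)} = \frac{1}{-5 + I}$
$C{\left(E \right)} = - \frac{1}{3}$ ($C{\left(E \right)} = \frac{1}{-5 + 2} = \frac{1}{-3} = - \frac{1}{3}$)
$L{\left(G \right)} = -6 + 6 G$
$u = 1470$ ($u = - 35 \left(15 - 57\right) = \left(-35\right) \left(-42\right) = 1470$)
$\sqrt{u + \frac{L{\left(C{\left(5 \right)} \right)}}{659}} = \sqrt{1470 + \frac{-6 + 6 \left(- \frac{1}{3}\right)}{659}} = \sqrt{1470 + \left(-6 - 2\right) \frac{1}{659}} = \sqrt{1470 - \frac{8}{659}} = \sqrt{\frac{968722}{659}} = \frac{\sqrt{638387798}}{659}$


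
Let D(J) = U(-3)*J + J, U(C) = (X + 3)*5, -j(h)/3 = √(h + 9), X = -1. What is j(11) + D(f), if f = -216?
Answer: -2376 - 6*√5 ≈ -2389.4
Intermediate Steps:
j(h) = -3*√(9 + h) (j(h) = -3*√(h + 9) = -3*√(9 + h))
U(C) = 10 (U(C) = (-1 + 3)*5 = 2*5 = 10)
D(J) = 11*J (D(J) = 10*J + J = 11*J)
j(11) + D(f) = -3*√(9 + 11) + 11*(-216) = -6*√5 - 2376 = -2376 - 6*√5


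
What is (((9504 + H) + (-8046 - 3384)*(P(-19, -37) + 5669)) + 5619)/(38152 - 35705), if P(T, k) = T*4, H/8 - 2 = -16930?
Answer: -64048291/2447 ≈ -26174.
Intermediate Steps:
H = -135424 (H = 16 + 8*(-16930) = 16 - 135440 = -135424)
P(T, k) = 4*T
(((9504 + H) + (-8046 - 3384)*(P(-19, -37) + 5669)) + 5619)/(38152 - 35705) = (((9504 - 135424) + (-8046 - 3384)*(4*(-19) + 5669)) + 5619)/(38152 - 35705) = ((-125920 - 11430*(-76 + 5669)) + 5619)/2447 = ((-125920 - 11430*5593) + 5619)*(1/2447) = ((-125920 - 63927990) + 5619)*(1/2447) = (-64053910 + 5619)*(1/2447) = -64048291*1/2447 = -64048291/2447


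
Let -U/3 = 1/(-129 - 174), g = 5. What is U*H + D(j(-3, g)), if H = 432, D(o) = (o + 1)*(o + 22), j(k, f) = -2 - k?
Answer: 5078/101 ≈ 50.277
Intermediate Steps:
U = 1/101 (U = -3/(-129 - 174) = -3/(-303) = -3*(-1/303) = 1/101 ≈ 0.0099010)
D(o) = (1 + o)*(22 + o)
U*H + D(j(-3, g)) = (1/101)*432 + (22 + (-2 - 1*(-3))² + 23*(-2 - 1*(-3))) = 432/101 + (22 + (-2 + 3)² + 23*(-2 + 3)) = 432/101 + (22 + 1² + 23*1) = 432/101 + (22 + 1 + 23) = 432/101 + 46 = 5078/101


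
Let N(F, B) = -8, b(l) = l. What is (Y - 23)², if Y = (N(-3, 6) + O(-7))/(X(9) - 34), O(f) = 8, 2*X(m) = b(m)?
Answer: 529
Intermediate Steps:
X(m) = m/2
Y = 0 (Y = (-8 + 8)/((½)*9 - 34) = 0/(9/2 - 34) = 0/(-59/2) = 0*(-2/59) = 0)
(Y - 23)² = (0 - 23)² = (-23)² = 529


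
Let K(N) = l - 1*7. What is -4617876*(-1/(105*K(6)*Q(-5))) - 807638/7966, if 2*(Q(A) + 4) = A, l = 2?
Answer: 1620473121/1294475 ≈ 1251.8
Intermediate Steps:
K(N) = -5 (K(N) = 2 - 1*7 = 2 - 7 = -5)
Q(A) = -4 + A/2
-4617876*(-1/(105*K(6)*Q(-5))) - 807638/7966 = -4617876*1/(525*(-4 + (½)*(-5))) - 807638/7966 = -4617876*1/(525*(-4 - 5/2)) - 807638*1/7966 = -4617876/(525*(-13/2)) - 403819/3983 = -4617876/(-6825/2) - 403819/3983 = -4617876*(-2/6825) - 403819/3983 = 3078584/2275 - 403819/3983 = 1620473121/1294475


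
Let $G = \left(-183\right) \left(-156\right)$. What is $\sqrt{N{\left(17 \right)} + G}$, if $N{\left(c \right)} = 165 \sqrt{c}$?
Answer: $\sqrt{28548 + 165 \sqrt{17}} \approx 170.96$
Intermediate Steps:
$G = 28548$
$\sqrt{N{\left(17 \right)} + G} = \sqrt{165 \sqrt{17} + 28548} = \sqrt{28548 + 165 \sqrt{17}}$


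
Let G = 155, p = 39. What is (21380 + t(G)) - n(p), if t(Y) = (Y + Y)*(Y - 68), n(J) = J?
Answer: 48311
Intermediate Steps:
t(Y) = 2*Y*(-68 + Y) (t(Y) = (2*Y)*(-68 + Y) = 2*Y*(-68 + Y))
(21380 + t(G)) - n(p) = (21380 + 2*155*(-68 + 155)) - 1*39 = (21380 + 2*155*87) - 39 = (21380 + 26970) - 39 = 48350 - 39 = 48311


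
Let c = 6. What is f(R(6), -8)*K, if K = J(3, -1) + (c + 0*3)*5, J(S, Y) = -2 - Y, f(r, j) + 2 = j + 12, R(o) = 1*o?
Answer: 58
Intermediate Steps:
R(o) = o
f(r, j) = 10 + j (f(r, j) = -2 + (j + 12) = -2 + (12 + j) = 10 + j)
K = 29 (K = (-2 - 1*(-1)) + (6 + 0*3)*5 = (-2 + 1) + (6 + 0)*5 = -1 + 6*5 = -1 + 30 = 29)
f(R(6), -8)*K = (10 - 8)*29 = 2*29 = 58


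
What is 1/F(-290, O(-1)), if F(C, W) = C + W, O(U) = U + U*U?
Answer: -1/290 ≈ -0.0034483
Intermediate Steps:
O(U) = U + U²
1/F(-290, O(-1)) = 1/(-290 - (1 - 1)) = 1/(-290 - 1*0) = 1/(-290 + 0) = 1/(-290) = -1/290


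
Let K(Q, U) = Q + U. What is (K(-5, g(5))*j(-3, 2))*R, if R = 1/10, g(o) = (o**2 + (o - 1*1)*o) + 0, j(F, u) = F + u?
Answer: -4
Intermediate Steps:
g(o) = o**2 + o*(-1 + o) (g(o) = (o**2 + (o - 1)*o) + 0 = (o**2 + (-1 + o)*o) + 0 = (o**2 + o*(-1 + o)) + 0 = o**2 + o*(-1 + o))
R = 1/10 ≈ 0.10000
(K(-5, g(5))*j(-3, 2))*R = ((-5 + 5*(-1 + 2*5))*(-3 + 2))*(1/10) = ((-5 + 5*(-1 + 10))*(-1))*(1/10) = ((-5 + 5*9)*(-1))*(1/10) = ((-5 + 45)*(-1))*(1/10) = (40*(-1))*(1/10) = -40*1/10 = -4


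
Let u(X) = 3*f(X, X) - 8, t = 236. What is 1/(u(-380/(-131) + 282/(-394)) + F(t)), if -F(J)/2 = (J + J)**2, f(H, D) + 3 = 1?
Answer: -1/445582 ≈ -2.2443e-6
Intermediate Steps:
f(H, D) = -2 (f(H, D) = -3 + 1 = -2)
F(J) = -8*J**2 (F(J) = -2*(J + J)**2 = -2*4*J**2 = -8*J**2)
u(X) = -14 (u(X) = 3*(-2) - 8 = -6 - 8 = -14)
1/(u(-380/(-131) + 282/(-394)) + F(t)) = 1/(-14 - 8*236**2) = 1/(-14 - 8*55696) = 1/(-14 - 445568) = 1/(-445582) = -1/445582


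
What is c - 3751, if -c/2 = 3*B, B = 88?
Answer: -4279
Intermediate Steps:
c = -528 (c = -6*88 = -2*264 = -528)
c - 3751 = -528 - 3751 = -4279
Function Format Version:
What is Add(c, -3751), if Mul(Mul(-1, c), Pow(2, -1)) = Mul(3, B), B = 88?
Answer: -4279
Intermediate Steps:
c = -528 (c = Mul(-2, Mul(3, 88)) = Mul(-2, 264) = -528)
Add(c, -3751) = Add(-528, -3751) = -4279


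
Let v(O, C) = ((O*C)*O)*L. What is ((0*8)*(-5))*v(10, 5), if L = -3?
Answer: 0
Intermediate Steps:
v(O, C) = -3*C*O² (v(O, C) = ((O*C)*O)*(-3) = ((C*O)*O)*(-3) = (C*O²)*(-3) = -3*C*O²)
((0*8)*(-5))*v(10, 5) = ((0*8)*(-5))*(-3*5*10²) = (0*(-5))*(-3*5*100) = 0*(-1500) = 0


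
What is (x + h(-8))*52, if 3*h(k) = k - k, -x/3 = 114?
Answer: -17784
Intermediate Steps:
x = -342 (x = -3*114 = -342)
h(k) = 0 (h(k) = (k - k)/3 = (1/3)*0 = 0)
(x + h(-8))*52 = (-342 + 0)*52 = -342*52 = -17784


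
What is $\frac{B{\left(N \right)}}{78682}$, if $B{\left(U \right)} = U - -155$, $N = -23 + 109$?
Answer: $\frac{241}{78682} \approx 0.003063$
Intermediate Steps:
$N = 86$
$B{\left(U \right)} = 155 + U$ ($B{\left(U \right)} = U + 155 = 155 + U$)
$\frac{B{\left(N \right)}}{78682} = \frac{155 + 86}{78682} = 241 \cdot \frac{1}{78682} = \frac{241}{78682}$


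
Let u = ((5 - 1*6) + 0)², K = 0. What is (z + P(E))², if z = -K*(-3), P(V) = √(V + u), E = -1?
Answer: 0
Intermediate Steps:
u = 1 (u = ((5 - 6) + 0)² = (-1 + 0)² = (-1)² = 1)
P(V) = √(1 + V) (P(V) = √(V + 1) = √(1 + V))
z = 0 (z = -0*(-3) = -1*0 = 0)
(z + P(E))² = (0 + √(1 - 1))² = (0 + √0)² = (0 + 0)² = 0² = 0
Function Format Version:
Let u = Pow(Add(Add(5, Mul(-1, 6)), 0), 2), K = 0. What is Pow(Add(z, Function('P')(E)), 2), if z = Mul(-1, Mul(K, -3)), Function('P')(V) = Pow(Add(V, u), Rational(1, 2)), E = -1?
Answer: 0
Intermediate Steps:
u = 1 (u = Pow(Add(Add(5, -6), 0), 2) = Pow(Add(-1, 0), 2) = Pow(-1, 2) = 1)
Function('P')(V) = Pow(Add(1, V), Rational(1, 2)) (Function('P')(V) = Pow(Add(V, 1), Rational(1, 2)) = Pow(Add(1, V), Rational(1, 2)))
z = 0 (z = Mul(-1, Mul(0, -3)) = Mul(-1, 0) = 0)
Pow(Add(z, Function('P')(E)), 2) = Pow(Add(0, Pow(Add(1, -1), Rational(1, 2))), 2) = Pow(Add(0, Pow(0, Rational(1, 2))), 2) = Pow(Add(0, 0), 2) = Pow(0, 2) = 0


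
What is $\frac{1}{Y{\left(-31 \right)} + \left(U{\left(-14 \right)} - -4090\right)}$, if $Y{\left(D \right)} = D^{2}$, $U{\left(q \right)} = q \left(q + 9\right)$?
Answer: $\frac{1}{5121} \approx 0.00019527$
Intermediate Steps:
$U{\left(q \right)} = q \left(9 + q\right)$
$\frac{1}{Y{\left(-31 \right)} + \left(U{\left(-14 \right)} - -4090\right)} = \frac{1}{\left(-31\right)^{2} - \left(-4090 + 14 \left(9 - 14\right)\right)} = \frac{1}{961 + \left(\left(-14\right) \left(-5\right) + 4090\right)} = \frac{1}{961 + \left(70 + 4090\right)} = \frac{1}{961 + 4160} = \frac{1}{5121}$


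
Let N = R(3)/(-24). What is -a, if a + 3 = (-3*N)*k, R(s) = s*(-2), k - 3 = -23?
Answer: -12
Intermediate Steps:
k = -20 (k = 3 - 23 = -20)
R(s) = -2*s
N = ¼ (N = -2*3/(-24) = -6*(-1/24) = ¼ ≈ 0.25000)
a = 12 (a = -3 - 3*¼*(-20) = -3 - ¾*(-20) = -3 + 15 = 12)
-a = -1*12 = -12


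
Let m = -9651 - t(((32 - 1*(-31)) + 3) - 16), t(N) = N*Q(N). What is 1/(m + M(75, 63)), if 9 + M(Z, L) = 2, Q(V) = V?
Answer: -1/12158 ≈ -8.2250e-5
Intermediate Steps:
M(Z, L) = -7 (M(Z, L) = -9 + 2 = -7)
t(N) = N² (t(N) = N*N = N²)
m = -12151 (m = -9651 - (((32 - 1*(-31)) + 3) - 16)² = -9651 - (((32 + 31) + 3) - 16)² = -9651 - ((63 + 3) - 16)² = -9651 - (66 - 16)² = -9651 - 1*50² = -9651 - 1*2500 = -9651 - 2500 = -12151)
1/(m + M(75, 63)) = 1/(-12151 - 7) = 1/(-12158) = -1/12158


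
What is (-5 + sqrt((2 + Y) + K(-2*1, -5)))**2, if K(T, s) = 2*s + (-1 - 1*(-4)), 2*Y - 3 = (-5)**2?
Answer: 4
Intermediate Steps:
Y = 14 (Y = 3/2 + (1/2)*(-5)**2 = 3/2 + (1/2)*25 = 3/2 + 25/2 = 14)
K(T, s) = 3 + 2*s (K(T, s) = 2*s + (-1 + 4) = 2*s + 3 = 3 + 2*s)
(-5 + sqrt((2 + Y) + K(-2*1, -5)))**2 = (-5 + sqrt((2 + 14) + (3 + 2*(-5))))**2 = (-5 + sqrt(16 + (3 - 10)))**2 = (-5 + sqrt(16 - 7))**2 = (-5 + sqrt(9))**2 = (-5 + 3)**2 = (-2)**2 = 4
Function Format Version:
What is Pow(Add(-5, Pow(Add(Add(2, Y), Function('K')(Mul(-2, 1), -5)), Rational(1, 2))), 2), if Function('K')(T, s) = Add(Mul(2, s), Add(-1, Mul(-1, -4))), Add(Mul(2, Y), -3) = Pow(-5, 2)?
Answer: 4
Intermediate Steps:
Y = 14 (Y = Add(Rational(3, 2), Mul(Rational(1, 2), Pow(-5, 2))) = Add(Rational(3, 2), Mul(Rational(1, 2), 25)) = Add(Rational(3, 2), Rational(25, 2)) = 14)
Function('K')(T, s) = Add(3, Mul(2, s)) (Function('K')(T, s) = Add(Mul(2, s), Add(-1, 4)) = Add(Mul(2, s), 3) = Add(3, Mul(2, s)))
Pow(Add(-5, Pow(Add(Add(2, Y), Function('K')(Mul(-2, 1), -5)), Rational(1, 2))), 2) = Pow(Add(-5, Pow(Add(Add(2, 14), Add(3, Mul(2, -5))), Rational(1, 2))), 2) = Pow(Add(-5, Pow(Add(16, Add(3, -10)), Rational(1, 2))), 2) = Pow(Add(-5, Pow(Add(16, -7), Rational(1, 2))), 2) = Pow(Add(-5, Pow(9, Rational(1, 2))), 2) = Pow(Add(-5, 3), 2) = Pow(-2, 2) = 4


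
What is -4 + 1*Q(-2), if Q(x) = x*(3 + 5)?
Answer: -20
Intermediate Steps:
Q(x) = 8*x (Q(x) = x*8 = 8*x)
-4 + 1*Q(-2) = -4 + 1*(8*(-2)) = -4 + 1*(-16) = -4 - 16 = -20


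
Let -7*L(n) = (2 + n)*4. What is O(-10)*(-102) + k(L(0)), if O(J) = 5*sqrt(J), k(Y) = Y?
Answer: -8/7 - 510*I*sqrt(10) ≈ -1.1429 - 1612.8*I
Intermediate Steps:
L(n) = -8/7 - 4*n/7 (L(n) = -(2 + n)*4/7 = -(8 + 4*n)/7 = -8/7 - 4*n/7)
O(-10)*(-102) + k(L(0)) = (5*sqrt(-10))*(-102) + (-8/7 - 4/7*0) = (5*(I*sqrt(10)))*(-102) + (-8/7 + 0) = (5*I*sqrt(10))*(-102) - 8/7 = -510*I*sqrt(10) - 8/7 = -8/7 - 510*I*sqrt(10)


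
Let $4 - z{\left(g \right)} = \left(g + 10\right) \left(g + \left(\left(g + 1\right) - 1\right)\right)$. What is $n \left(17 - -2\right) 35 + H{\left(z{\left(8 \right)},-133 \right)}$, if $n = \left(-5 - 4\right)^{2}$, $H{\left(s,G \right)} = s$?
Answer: $53581$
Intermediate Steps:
$z{\left(g \right)} = 4 - 2 g \left(10 + g\right)$ ($z{\left(g \right)} = 4 - \left(g + 10\right) \left(g + \left(\left(g + 1\right) - 1\right)\right) = 4 - \left(10 + g\right) \left(g + \left(\left(1 + g\right) - 1\right)\right) = 4 - \left(10 + g\right) \left(g + g\right) = 4 - \left(10 + g\right) 2 g = 4 - 2 g \left(10 + g\right)$)
$n = 81$ ($n = \left(-9\right)^{2} = 81$)
$n \left(17 - -2\right) 35 + H{\left(z{\left(8 \right)},-133 \right)} = 81 \left(17 - -2\right) 35 - \left(156 + 128\right) = 81 \left(17 + 2\right) 35 - 284 = 81 \cdot 19 \cdot 35 - 284 = 1539 \cdot 35 - 284 = 53865 - 284 = 53581$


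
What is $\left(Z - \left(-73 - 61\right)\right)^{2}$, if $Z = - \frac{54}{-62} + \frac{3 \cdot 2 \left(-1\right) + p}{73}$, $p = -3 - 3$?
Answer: $\frac{92928035281}{5121169} \approx 18146.0$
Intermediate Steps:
$p = -6$
$Z = \frac{1599}{2263}$ ($Z = - \frac{54}{-62} + \frac{3 \cdot 2 \left(-1\right) - 6}{73} = \left(-54\right) \left(- \frac{1}{62}\right) + \left(3 \left(-2\right) - 6\right) \frac{1}{73} = \frac{27}{31} + \left(-6 - 6\right) \frac{1}{73} = \frac{27}{31} - \frac{12}{73} = \frac{1599}{2263} \approx 0.70658$)
$\left(Z - \left(-73 - 61\right)\right)^{2} = \left(\frac{1599}{2263} - \left(-73 - 61\right)\right)^{2} = \left(\frac{1599}{2263} - -134\right)^{2} = \left(\frac{1599}{2263} + 134\right)^{2} = \left(\frac{304841}{2263}\right)^{2} = \frac{92928035281}{5121169}$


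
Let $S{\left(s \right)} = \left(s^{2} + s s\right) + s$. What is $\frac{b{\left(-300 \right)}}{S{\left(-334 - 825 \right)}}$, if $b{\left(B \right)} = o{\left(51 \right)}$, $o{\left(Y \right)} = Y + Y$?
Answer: $\frac{102}{2685403} \approx 3.7983 \cdot 10^{-5}$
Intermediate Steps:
$o{\left(Y \right)} = 2 Y$
$b{\left(B \right)} = 102$ ($b{\left(B \right)} = 2 \cdot 51 = 102$)
$S{\left(s \right)} = s + 2 s^{2}$ ($S{\left(s \right)} = \left(s^{2} + s^{2}\right) + s = 2 s^{2} + s = s + 2 s^{2}$)
$\frac{b{\left(-300 \right)}}{S{\left(-334 - 825 \right)}} = \frac{102}{\left(-334 - 825\right) \left(1 + 2 \left(-334 - 825\right)\right)} = \frac{102}{\left(-1159\right) \left(1 + 2 \left(-1159\right)\right)} = \frac{102}{\left(-1159\right) \left(1 - 2318\right)} = \frac{102}{\left(-1159\right) \left(-2317\right)} = \frac{102}{2685403}$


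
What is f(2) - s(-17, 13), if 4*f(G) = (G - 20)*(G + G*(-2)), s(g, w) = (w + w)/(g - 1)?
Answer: 94/9 ≈ 10.444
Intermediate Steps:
s(g, w) = 2*w/(-1 + g) (s(g, w) = (2*w)/(-1 + g) = 2*w/(-1 + g))
f(G) = -G*(-20 + G)/4 (f(G) = ((G - 20)*(G + G*(-2)))/4 = ((-20 + G)*(G - 2*G))/4 = ((-20 + G)*(-G))/4 = (-G*(-20 + G))/4 = -G*(-20 + G)/4)
f(2) - s(-17, 13) = (¼)*2*(20 - 1*2) - 2*13/(-1 - 17) = (¼)*2*(20 - 2) - 2*13/(-18) = (¼)*2*18 - 2*13*(-1)/18 = 9 - 1*(-13/9) = 9 + 13/9 = 94/9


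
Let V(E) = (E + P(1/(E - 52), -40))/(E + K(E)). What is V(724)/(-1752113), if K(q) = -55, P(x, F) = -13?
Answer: -237/390721199 ≈ -6.0657e-7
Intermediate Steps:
V(E) = (-13 + E)/(-55 + E) (V(E) = (E - 13)/(E - 55) = (-13 + E)/(-55 + E))
V(724)/(-1752113) = ((-13 + 724)/(-55 + 724))/(-1752113) = (711/669)*(-1/1752113) = ((1/669)*711)*(-1/1752113) = (237/223)*(-1/1752113) = -237/390721199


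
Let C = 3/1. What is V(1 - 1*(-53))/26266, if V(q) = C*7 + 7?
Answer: 14/13133 ≈ 0.0010660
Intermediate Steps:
C = 3 (C = 3*1 = 3)
V(q) = 28 (V(q) = 3*7 + 7 = 21 + 7 = 28)
V(1 - 1*(-53))/26266 = 28/26266 = 28*(1/26266) = 14/13133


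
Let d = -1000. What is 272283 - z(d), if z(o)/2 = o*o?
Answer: -1727717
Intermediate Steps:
z(o) = 2*o² (z(o) = 2*(o*o) = 2*o²)
272283 - z(d) = 272283 - 2*(-1000)² = 272283 - 2*1000000 = 272283 - 1*2000000 = 272283 - 2000000 = -1727717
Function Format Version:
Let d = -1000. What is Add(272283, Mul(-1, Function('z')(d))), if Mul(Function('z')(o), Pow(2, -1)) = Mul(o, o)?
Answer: -1727717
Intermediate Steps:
Function('z')(o) = Mul(2, Pow(o, 2)) (Function('z')(o) = Mul(2, Mul(o, o)) = Mul(2, Pow(o, 2)))
Add(272283, Mul(-1, Function('z')(d))) = Add(272283, Mul(-1, Mul(2, Pow(-1000, 2)))) = Add(272283, Mul(-1, Mul(2, 1000000))) = Add(272283, Mul(-1, 2000000)) = Add(272283, -2000000) = -1727717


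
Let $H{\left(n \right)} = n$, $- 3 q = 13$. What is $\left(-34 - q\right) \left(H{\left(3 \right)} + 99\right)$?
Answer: $-3026$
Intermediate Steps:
$q = - \frac{13}{3}$ ($q = \left(- \frac{1}{3}\right) 13 = - \frac{13}{3} \approx -4.3333$)
$\left(-34 - q\right) \left(H{\left(3 \right)} + 99\right) = \left(-34 - - \frac{13}{3}\right) \left(3 + 99\right) = \left(-34 + \frac{13}{3}\right) 102 = \left(- \frac{89}{3}\right) 102 = -3026$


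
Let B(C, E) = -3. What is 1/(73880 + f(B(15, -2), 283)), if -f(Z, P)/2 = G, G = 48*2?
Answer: 1/73688 ≈ 1.3571e-5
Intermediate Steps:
G = 96
f(Z, P) = -192 (f(Z, P) = -2*96 = -192)
1/(73880 + f(B(15, -2), 283)) = 1/(73880 - 192) = 1/73688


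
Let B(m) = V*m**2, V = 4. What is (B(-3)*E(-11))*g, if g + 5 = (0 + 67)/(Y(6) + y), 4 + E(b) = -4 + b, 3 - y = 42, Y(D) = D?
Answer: 52896/11 ≈ 4808.7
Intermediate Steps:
y = -39 (y = 3 - 1*42 = 3 - 42 = -39)
E(b) = -8 + b (E(b) = -4 + (-4 + b) = -8 + b)
B(m) = 4*m**2
g = -232/33 (g = -5 + (0 + 67)/(6 - 39) = -5 + 67/(-33) = -5 + 67*(-1/33) = -5 - 67/33 = -232/33 ≈ -7.0303)
(B(-3)*E(-11))*g = ((4*(-3)**2)*(-8 - 11))*(-232/33) = ((4*9)*(-19))*(-232/33) = (36*(-19))*(-232/33) = -684*(-232/33) = 52896/11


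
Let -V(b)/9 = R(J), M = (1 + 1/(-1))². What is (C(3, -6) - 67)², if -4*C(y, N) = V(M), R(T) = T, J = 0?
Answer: 4489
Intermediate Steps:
M = 0 (M = (1 + 1*(-1))² = (1 - 1)² = 0² = 0)
V(b) = 0 (V(b) = -9*0 = 0)
C(y, N) = 0 (C(y, N) = -¼*0 = 0)
(C(3, -6) - 67)² = (0 - 67)² = (-67)² = 4489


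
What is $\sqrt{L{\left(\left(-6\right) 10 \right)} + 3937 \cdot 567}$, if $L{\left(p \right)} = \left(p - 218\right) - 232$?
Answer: $\sqrt{2231769} \approx 1493.9$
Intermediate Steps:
$L{\left(p \right)} = -450 + p$ ($L{\left(p \right)} = \left(-218 + p\right) - 232 = -450 + p$)
$\sqrt{L{\left(\left(-6\right) 10 \right)} + 3937 \cdot 567} = \sqrt{\left(-450 - 60\right) + 3937 \cdot 567} = \sqrt{\left(-450 - 60\right) + 2232279} = \sqrt{-510 + 2232279} = \sqrt{2231769}$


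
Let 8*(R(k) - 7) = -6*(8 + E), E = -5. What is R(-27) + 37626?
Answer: 150523/4 ≈ 37631.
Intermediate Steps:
R(k) = 19/4 (R(k) = 7 + (-6*(8 - 5))/8 = 7 + (-6*3)/8 = 7 + (⅛)*(-18) = 7 - 9/4 = 19/4)
R(-27) + 37626 = 19/4 + 37626 = 150523/4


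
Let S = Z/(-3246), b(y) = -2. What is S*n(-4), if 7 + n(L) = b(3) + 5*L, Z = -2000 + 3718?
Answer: 24911/1623 ≈ 15.349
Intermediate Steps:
Z = 1718
n(L) = -9 + 5*L (n(L) = -7 + (-2 + 5*L) = -9 + 5*L)
S = -859/1623 (S = 1718/(-3246) = 1718*(-1/3246) = -859/1623 ≈ -0.52927)
S*n(-4) = -859*(-9 + 5*(-4))/1623 = -859*(-9 - 20)/1623 = -859/1623*(-29) = 24911/1623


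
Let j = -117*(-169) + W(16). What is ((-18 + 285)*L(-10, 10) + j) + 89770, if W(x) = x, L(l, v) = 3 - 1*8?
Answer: 108224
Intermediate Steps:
L(l, v) = -5 (L(l, v) = 3 - 8 = -5)
j = 19789 (j = -117*(-169) + 16 = 19773 + 16 = 19789)
((-18 + 285)*L(-10, 10) + j) + 89770 = ((-18 + 285)*(-5) + 19789) + 89770 = (267*(-5) + 19789) + 89770 = (-1335 + 19789) + 89770 = 18454 + 89770 = 108224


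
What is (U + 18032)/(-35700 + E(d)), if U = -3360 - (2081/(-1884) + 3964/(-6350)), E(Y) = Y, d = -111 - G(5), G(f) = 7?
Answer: -87773843663/214252530600 ≈ -0.40967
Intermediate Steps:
d = -118 (d = -111 - 1*7 = -111 - 7 = -118)
U = -20088170737/5981700 (U = -3360 - (2081*(-1/1884) + 3964*(-1/6350)) = -3360 - (-2081/1884 - 1982/3175) = -3360 - 1*(-10341263/5981700) = -3360 + 10341263/5981700 = -20088170737/5981700 ≈ -3358.3)
(U + 18032)/(-35700 + E(d)) = (-20088170737/5981700 + 18032)/(-35700 - 118) = (87773843663/5981700)/(-35818) = (87773843663/5981700)*(-1/35818) = -87773843663/214252530600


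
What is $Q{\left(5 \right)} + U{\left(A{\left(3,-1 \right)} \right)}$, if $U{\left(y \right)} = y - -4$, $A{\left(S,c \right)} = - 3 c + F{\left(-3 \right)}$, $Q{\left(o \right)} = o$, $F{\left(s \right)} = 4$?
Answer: $16$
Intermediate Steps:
$A{\left(S,c \right)} = 4 - 3 c$ ($A{\left(S,c \right)} = - 3 c + 4 = 4 - 3 c$)
$U{\left(y \right)} = 4 + y$ ($U{\left(y \right)} = y + 4 = 4 + y$)
$Q{\left(5 \right)} + U{\left(A{\left(3,-1 \right)} \right)} = 5 + \left(4 + \left(4 - -3\right)\right) = 5 + \left(4 + \left(4 + 3\right)\right) = 5 + \left(4 + 7\right) = 5 + 11 = 16$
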